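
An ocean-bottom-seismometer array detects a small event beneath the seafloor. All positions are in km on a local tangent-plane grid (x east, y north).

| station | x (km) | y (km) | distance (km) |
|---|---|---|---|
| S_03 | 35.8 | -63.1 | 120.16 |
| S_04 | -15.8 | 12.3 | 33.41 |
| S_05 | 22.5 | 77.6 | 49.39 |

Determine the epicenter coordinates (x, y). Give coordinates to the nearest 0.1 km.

Circle about each station: (x − 35.8)² + (y + 63.1)² = 120.16²; (x + 15.8)² + (y − 12.3)² = 33.41²; (x − 22.5)² + (y − 77.6)² = 49.39².
Subtracting pairs of circle equations eliminates x²+y² and gives linear equations (the radical axes):
-103.2 x + 150.8 y = 8459.88
-26.6 x + 281.4 y = 13263.81
Solving the 2×2 system: x ≈ -15.2, y ≈ 45.7 km.

x ≈ -15.2 km, y ≈ 45.7 km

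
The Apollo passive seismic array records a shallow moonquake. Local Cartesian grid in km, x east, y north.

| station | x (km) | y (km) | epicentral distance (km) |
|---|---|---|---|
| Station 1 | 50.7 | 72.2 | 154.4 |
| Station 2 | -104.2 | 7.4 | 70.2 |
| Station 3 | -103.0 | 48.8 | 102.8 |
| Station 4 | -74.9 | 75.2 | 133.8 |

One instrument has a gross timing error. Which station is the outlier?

Solve using three stations at a time. Using Station 1, Station 2, Station 3 (subtract circle equations pairwise → linear system) gives (x, y) ≈ (-53.8, -41.5).
Distances from that point to each station vs reported:
  Station 1: calculated 154.4 vs reported 154.4 → residual 0.0 km
  Station 2: calculated 70.2 vs reported 70.2 → residual 0.0 km
  Station 3: calculated 102.8 vs reported 102.8 → residual 0.0 km
  Station 4: calculated 118.5 vs reported 133.8 → residual 15.3 km
Station 1, Station 2, Station 3 are mutually consistent (residuals ≈ 0); Station 4 is off by 15.3 km.

Station 4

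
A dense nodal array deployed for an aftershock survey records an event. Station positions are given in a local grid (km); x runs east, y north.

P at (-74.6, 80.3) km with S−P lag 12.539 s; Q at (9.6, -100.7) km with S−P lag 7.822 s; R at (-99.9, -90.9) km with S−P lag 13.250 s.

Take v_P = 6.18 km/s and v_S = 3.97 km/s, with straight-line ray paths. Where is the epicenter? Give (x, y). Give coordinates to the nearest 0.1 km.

Distance from S−P lag: d = Δt · v_P v_S / (v_P − v_S) = Δt · (6.18·3.97)/(6.18−3.97) ≈ 11.1016·Δt.
So d_P = 139.20, d_Q = 86.84, d_R = 147.10 km.
Circle about each station: (x + 74.6)² + (y − 80.3)² = 139.20²; (x − 9.6)² + (y + 100.7)² = 86.84²; (x + 99.9)² + (y + 90.9)² = 147.10².
Subtracting pairs of circle equations eliminates x²+y² and gives linear equations (the radical axes):
168.4 x − 362.0 y = 10054.85
-50.6 x − 342.4 y = 3967.80
Solving the 2×2 system: x ≈ 26.4, y ≈ -15.5 km.

26.4 km east, -15.5 km north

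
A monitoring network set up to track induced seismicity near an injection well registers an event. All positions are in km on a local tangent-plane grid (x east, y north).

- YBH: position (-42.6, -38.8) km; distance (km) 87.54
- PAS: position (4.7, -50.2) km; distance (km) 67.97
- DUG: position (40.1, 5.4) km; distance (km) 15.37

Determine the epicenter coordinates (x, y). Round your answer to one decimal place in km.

x ≈ 27.3 km, y ≈ 13.9 km

Circle about each station: (x + 42.6)² + (y + 38.8)² = 87.54²; (x − 4.7)² + (y + 50.2)² = 67.97²; (x − 40.1)² + (y − 5.4)² = 15.37².
Subtracting the YBH equation from the PAS and DUG equations removes the quadratic terms:
94.6 x − 22.8 y = 2265.26
165.4 x + 88.4 y = 5743.98
Solving the 2×2 system: x ≈ 27.3, y ≈ 13.9 km.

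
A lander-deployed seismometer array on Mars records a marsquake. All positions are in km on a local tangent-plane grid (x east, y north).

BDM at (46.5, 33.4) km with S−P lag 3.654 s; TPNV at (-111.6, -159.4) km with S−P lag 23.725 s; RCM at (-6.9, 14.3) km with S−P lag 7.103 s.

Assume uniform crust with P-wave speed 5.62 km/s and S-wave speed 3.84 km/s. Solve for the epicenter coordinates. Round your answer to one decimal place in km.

51.7 km east, 77.4 km north

Distance from S−P lag: d = Δt · v_P v_S / (v_P − v_S) = Δt · (5.62·3.84)/(5.62−3.84) ≈ 12.1240·Δt.
So d_BDM = 44.30, d_TPNV = 287.64, d_RCM = 86.12 km.
Circle about each station: (x − 46.5)² + (y − 33.4)² = 44.30²; (x + 111.6)² + (y + 159.4)² = 287.64²; (x + 6.9)² + (y − 14.3)² = 86.12².
Subtracting the BDM equation from the TPNV and RCM equations removes the quadratic terms:
-316.2 x − 385.6 y = -46189.17
-106.8 x − 38.2 y = -8479.87
Solving the 2×2 system: x ≈ 51.7, y ≈ 77.4 km.
Check against BDM (with the unrounded x, y): √((x − 46.5)²+(y − 33.4)²) = 44.28 ≈ 44.30 km. ✓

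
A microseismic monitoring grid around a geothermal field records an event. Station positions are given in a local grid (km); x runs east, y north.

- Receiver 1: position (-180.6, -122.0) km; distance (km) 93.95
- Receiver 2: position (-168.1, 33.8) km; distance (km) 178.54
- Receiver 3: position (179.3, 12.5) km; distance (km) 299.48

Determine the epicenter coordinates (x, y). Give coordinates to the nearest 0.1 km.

-86.7 km east, -125.1 km north

Circle about each station: (x + 180.6)² + (y + 122.0)² = 93.95²; (x + 168.1)² + (y − 33.8)² = 178.54²; (x − 179.3)² + (y − 12.5)² = 299.48².
Subtracting the Receiver 1 equation from the Receiver 2 and Receiver 3 equations removes the quadratic terms:
25.0 x + 311.6 y = -41150.24
719.8 x + 269.0 y = -96057.29
Solving the 2×2 system: x ≈ -86.7, y ≈ -125.1 km.
Check against Receiver 1 (with the unrounded x, y): √((x + 180.6)²+(y + 122.0)²) = 93.96 ≈ 93.95 km. ✓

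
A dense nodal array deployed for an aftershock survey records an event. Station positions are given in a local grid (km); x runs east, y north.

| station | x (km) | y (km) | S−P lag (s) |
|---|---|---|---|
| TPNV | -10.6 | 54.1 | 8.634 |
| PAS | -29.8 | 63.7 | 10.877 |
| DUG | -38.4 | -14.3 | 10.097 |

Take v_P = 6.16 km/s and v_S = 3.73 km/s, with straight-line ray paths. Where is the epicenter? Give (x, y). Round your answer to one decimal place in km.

x ≈ 55.0 km, y ≈ 5.5 km

Distance from S−P lag: d = Δt · v_P v_S / (v_P − v_S) = Δt · (6.16·3.73)/(6.16−3.73) ≈ 9.4555·Δt.
So d_TPNV = 81.64, d_PAS = 102.85, d_DUG = 95.47 km.
Circle about each station: (x + 10.6)² + (y − 54.1)² = 81.64²; (x + 29.8)² + (y − 63.7)² = 102.85²; (x + 38.4)² + (y + 14.3)² = 95.47².
Subtracting the TPNV equation from the PAS and DUG equations removes the quadratic terms:
-38.4 x + 19.2 y = -2006.47
-55.6 x − 136.8 y = -3809.55
Solving the 2×2 system: x ≈ 55.0, y ≈ 5.5 km.
Check against TPNV (with the unrounded x, y): √((x + 10.6)²+(y − 54.1)²) = 81.64 ≈ 81.64 km. ✓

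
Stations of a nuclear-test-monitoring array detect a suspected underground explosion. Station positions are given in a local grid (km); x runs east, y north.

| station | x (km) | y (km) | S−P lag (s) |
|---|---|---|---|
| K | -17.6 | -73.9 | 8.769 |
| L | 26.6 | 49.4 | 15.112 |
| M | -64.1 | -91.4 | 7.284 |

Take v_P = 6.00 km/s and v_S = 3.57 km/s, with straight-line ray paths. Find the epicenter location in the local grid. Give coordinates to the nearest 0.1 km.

(-80.8, -29.4)

Distance from S−P lag: d = Δt · v_P v_S / (v_P − v_S) = Δt · (6.00·3.57)/(6.00−3.57) ≈ 8.8148·Δt.
So d_K = 77.30, d_L = 133.21, d_M = 64.21 km.
Circle about each station: (x + 17.6)² + (y + 73.9)² = 77.30²; (x − 26.6)² + (y − 49.4)² = 133.21²; (x + 64.1)² + (y + 91.4)² = 64.21².
Subtracting the K equation from the L and M equations removes the quadratic terms:
88.4 x + 246.6 y = -14392.66
-93.0 x − 35.0 y = 8544.17
Solving the 2×2 system: x ≈ -80.8, y ≈ -29.4 km.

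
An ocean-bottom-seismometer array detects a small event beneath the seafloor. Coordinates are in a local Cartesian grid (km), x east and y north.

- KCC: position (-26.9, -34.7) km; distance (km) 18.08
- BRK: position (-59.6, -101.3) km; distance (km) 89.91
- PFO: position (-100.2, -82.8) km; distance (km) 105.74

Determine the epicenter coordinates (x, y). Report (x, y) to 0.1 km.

x ≈ -11.4 km, y ≈ -25.4 km

Circle about each station: (x + 26.9)² + (y + 34.7)² = 18.08²; (x + 59.6)² + (y + 101.3)² = 89.91²; (x + 100.2)² + (y + 82.8)² = 105.74².
Subtracting the KCC equation from the BRK and PFO equations removes the quadratic terms:
-65.4 x − 133.2 y = 4129.23
-146.6 x − 96.2 y = 4114.12
Solving the 2×2 system: x ≈ -11.4, y ≈ -25.4 km.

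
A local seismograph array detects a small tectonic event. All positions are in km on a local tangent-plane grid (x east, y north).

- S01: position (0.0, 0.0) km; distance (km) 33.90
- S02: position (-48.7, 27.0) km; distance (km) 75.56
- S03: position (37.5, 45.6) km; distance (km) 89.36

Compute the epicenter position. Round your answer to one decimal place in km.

Circle about each station: x² + y² = 33.90²; (x + 48.7)² + (y − 27.0)² = 75.56²; (x − 37.5)² + (y − 45.6)² = 89.36².
Subtracting the S01 equation from the S02 and S03 equations removes the quadratic terms:
-97.4 x + 54.0 y = -1459.41
75.0 x + 91.2 y = -3350.39
Solving the 2×2 system: x ≈ -3.7, y ≈ -33.7 km.

-3.7 km east, -33.7 km north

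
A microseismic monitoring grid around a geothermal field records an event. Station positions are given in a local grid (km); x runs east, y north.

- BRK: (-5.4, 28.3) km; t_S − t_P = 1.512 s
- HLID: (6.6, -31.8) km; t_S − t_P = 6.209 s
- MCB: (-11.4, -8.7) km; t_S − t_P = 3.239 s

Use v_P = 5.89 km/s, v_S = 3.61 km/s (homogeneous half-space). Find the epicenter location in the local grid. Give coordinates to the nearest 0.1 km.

(-17.4, 20.9)

Distance from S−P lag: d = Δt · v_P v_S / (v_P − v_S) = Δt · (5.89·3.61)/(5.89−3.61) ≈ 9.3258·Δt.
So d_BRK = 14.10, d_HLID = 57.90, d_MCB = 30.21 km.
Circle about each station: (x + 5.4)² + (y − 28.3)² = 14.10²; (x − 6.6)² + (y + 31.8)² = 57.90²; (x + 11.4)² + (y + 8.7)² = 30.21².
Subtracting pairs of circle equations eliminates x²+y² and gives linear equations (the radical axes):
24.0 x − 120.2 y = -2928.85
-12.0 x − 74.0 y = -1338.23
Solving the 2×2 system: x ≈ -17.4, y ≈ 20.9 km.
Check against BRK (with the unrounded x, y): √((x + 5.4)²+(y − 28.3)²) = 14.07 ≈ 14.10 km. ✓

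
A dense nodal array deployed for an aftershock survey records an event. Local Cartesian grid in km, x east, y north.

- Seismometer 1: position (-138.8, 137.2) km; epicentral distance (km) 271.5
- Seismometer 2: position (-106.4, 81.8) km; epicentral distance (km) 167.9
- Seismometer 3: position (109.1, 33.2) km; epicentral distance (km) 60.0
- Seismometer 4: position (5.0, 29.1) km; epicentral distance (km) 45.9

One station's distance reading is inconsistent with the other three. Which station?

Seismometer 1

Solve using three stations at a time. Using Seismometer 2, Seismometer 3, Seismometer 4 (subtract circle equations pairwise → linear system) gives (x, y) ≈ (50.3, 21.4).
Distances from that point to each station vs reported:
  Seismometer 1: calculated 221.7 vs reported 271.5 → residual 49.8 km
  Seismometer 2: calculated 167.9 vs reported 167.9 → residual 0.0 km
  Seismometer 3: calculated 60.0 vs reported 60.0 → residual 0.0 km
  Seismometer 4: calculated 45.9 vs reported 45.9 → residual 0.0 km
Seismometer 2, Seismometer 3, Seismometer 4 are mutually consistent (residuals ≈ 0); Seismometer 1 is off by 49.8 km.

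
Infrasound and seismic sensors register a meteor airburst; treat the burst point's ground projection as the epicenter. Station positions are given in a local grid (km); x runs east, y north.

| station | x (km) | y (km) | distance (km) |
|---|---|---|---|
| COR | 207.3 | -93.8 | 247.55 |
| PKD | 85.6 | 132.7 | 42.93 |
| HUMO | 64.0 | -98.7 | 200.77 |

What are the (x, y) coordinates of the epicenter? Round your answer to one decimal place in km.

55.7 km east, 101.9 km north

Circle about each station: (x − 207.3)² + (y + 93.8)² = 247.55²; (x − 85.6)² + (y − 132.7)² = 42.93²; (x − 64.0)² + (y + 98.7)² = 200.77².
Subtracting the COR equation from the PKD and HUMO equations removes the quadratic terms:
-243.4 x + 453.0 y = 32602.94
-286.6 x − 9.8 y = -16961.63
Solving the 2×2 system: x ≈ 55.7, y ≈ 101.9 km.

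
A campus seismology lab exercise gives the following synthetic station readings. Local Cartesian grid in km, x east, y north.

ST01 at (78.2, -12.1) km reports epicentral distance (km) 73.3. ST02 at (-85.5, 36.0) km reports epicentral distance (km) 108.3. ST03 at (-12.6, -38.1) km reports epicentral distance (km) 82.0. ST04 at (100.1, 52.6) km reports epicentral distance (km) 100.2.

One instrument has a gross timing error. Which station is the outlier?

ST04

Solve using three stations at a time. Using ST01, ST02, ST03 (subtract circle equations pairwise → linear system) gives (x, y) ≈ (22.8, 35.9).
Distances from that point to each station vs reported:
  ST01: calculated 73.3 vs reported 73.3 → residual 0.0 km
  ST02: calculated 108.3 vs reported 108.3 → residual 0.0 km
  ST03: calculated 82.0 vs reported 82.0 → residual 0.0 km
  ST04: calculated 79.1 vs reported 100.2 → residual 21.1 km
ST01, ST02, ST03 are mutually consistent (residuals ≈ 0); ST04 is off by 21.1 km.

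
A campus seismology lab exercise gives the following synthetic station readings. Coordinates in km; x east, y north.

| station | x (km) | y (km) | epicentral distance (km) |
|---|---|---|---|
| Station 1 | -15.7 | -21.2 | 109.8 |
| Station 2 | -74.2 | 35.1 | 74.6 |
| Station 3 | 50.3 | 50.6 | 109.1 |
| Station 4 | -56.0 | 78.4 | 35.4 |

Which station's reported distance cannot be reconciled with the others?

Solve using three stations at a time. Using Station 1, Station 2, Station 4 (subtract circle equations pairwise → linear system) gives (x, y) ≈ (-22.0, 88.4).
Distances from that point to each station vs reported:
  Station 1: calculated 109.8 vs reported 109.8 → residual 0.0 km
  Station 2: calculated 74.6 vs reported 74.6 → residual 0.0 km
  Station 3: calculated 81.6 vs reported 109.1 → residual 27.5 km
  Station 4: calculated 35.4 vs reported 35.4 → residual 0.0 km
Station 1, Station 2, Station 4 are mutually consistent (residuals ≈ 0); Station 3 is off by 27.5 km.

Station 3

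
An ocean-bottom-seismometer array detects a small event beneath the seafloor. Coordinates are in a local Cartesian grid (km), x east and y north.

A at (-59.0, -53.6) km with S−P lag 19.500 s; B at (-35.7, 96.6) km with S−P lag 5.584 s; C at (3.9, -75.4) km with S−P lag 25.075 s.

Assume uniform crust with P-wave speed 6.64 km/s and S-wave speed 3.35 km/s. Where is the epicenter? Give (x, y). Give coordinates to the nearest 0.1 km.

Distance from S−P lag: d = Δt · v_P v_S / (v_P − v_S) = Δt · (6.64·3.35)/(6.64−3.35) ≈ 6.7611·Δt.
So d_A = 131.84, d_B = 37.75, d_C = 169.53 km.
Circle about each station: (x + 59.0)² + (y + 53.6)² = 131.84²; (x + 35.7)² + (y − 96.6)² = 37.75²; (x − 3.9)² + (y + 75.4)² = 169.53².
Subtracting the A equation from the B and C equations removes the quadratic terms:
46.6 x + 300.4 y = 20208.81
125.8 x − 43.6 y = -12012.23
Solving the 2×2 system: x ≈ -68.5, y ≈ 77.9 km.

(-68.5, 77.9)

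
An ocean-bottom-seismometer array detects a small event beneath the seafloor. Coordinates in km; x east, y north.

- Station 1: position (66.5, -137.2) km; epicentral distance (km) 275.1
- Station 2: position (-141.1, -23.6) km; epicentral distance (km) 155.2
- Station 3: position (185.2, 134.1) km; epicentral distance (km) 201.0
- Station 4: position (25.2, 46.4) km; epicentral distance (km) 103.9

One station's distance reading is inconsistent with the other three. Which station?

Solve using three stations at a time. Using Station 1, Station 2, Station 4 (subtract circle equations pairwise → linear system) gives (x, y) ≈ (-58.6, 107.8).
Distances from that point to each station vs reported:
  Station 1: calculated 275.1 vs reported 275.1 → residual 0.0 km
  Station 2: calculated 155.2 vs reported 155.2 → residual 0.0 km
  Station 3: calculated 245.2 vs reported 201.0 → residual 44.2 km
  Station 4: calculated 103.9 vs reported 103.9 → residual 0.0 km
Station 1, Station 2, Station 4 are mutually consistent (residuals ≈ 0); Station 3 is off by 44.2 km.

Station 3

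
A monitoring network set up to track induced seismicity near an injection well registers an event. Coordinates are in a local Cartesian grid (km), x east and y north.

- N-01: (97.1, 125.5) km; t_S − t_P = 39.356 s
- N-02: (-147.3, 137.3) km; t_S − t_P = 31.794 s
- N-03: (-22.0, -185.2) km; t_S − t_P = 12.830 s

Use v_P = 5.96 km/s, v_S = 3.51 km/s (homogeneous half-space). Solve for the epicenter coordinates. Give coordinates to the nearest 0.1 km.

(-118.1, -132.6)

Distance from S−P lag: d = Δt · v_P v_S / (v_P − v_S) = Δt · (5.96·3.51)/(5.96−3.51) ≈ 8.5386·Δt.
So d_N-01 = 336.05, d_N-02 = 271.48, d_N-03 = 109.55 km.
Circle about each station: (x − 97.1)² + (y − 125.5)² = 336.05²; (x + 147.3)² + (y − 137.3)² = 271.48²; (x + 22.0)² + (y + 185.2)² = 109.55².
Subtracting the N-01 equation from the N-02 and N-03 equations removes the quadratic terms:
-488.8 x + 23.6 y = 54598.13
-238.2 x − 621.4 y = 110532.78
Solving the 2×2 system: x ≈ -118.1, y ≈ -132.6 km.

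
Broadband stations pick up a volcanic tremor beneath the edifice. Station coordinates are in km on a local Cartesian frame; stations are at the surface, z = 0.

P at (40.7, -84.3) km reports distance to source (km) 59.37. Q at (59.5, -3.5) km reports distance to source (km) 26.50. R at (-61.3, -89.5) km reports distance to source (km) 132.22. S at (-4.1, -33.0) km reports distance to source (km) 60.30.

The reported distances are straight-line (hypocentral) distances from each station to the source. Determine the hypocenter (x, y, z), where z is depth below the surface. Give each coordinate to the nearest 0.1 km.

(55.1, -27.6, 10.1)

Each station gives a sphere (x−x_i)² + (y−y_i)² + z² = d_i² (stations at z=0).
Subtracting the P sphere from Q and R: z² cancels, leaving linear equations in x and y:
37.6 x + 161.6 y = -2387.93
-204.0 x − 10.4 y = -10952.37
Solving: x ≈ 55.095, y ≈ -27.596 km (keep extra digits for the depth step; rounded: 55.1, -27.6).
Then from the P sphere: z² = 59.37² − (x − 40.7)² − (y + 84.3)² with x = 55.095, y = -27.596, so z ≈ 10.111 ≈ 10.1 km.
Check against S (with the unrounded solution): distance 60.29 ≈ 60.30 km. ✓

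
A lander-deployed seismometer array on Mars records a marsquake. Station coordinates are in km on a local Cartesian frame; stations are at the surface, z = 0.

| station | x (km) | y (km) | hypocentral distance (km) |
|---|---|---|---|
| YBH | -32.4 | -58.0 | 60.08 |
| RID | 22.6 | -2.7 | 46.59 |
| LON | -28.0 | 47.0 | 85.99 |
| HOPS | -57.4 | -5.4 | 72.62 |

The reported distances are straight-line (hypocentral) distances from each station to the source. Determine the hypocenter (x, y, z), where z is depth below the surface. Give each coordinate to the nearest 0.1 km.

x ≈ 2.7 km, y ≈ -24.9 km, depth ≈ 35.8 km

Each station gives a sphere (x−x_i)² + (y−y_i)² + z² = d_i² (stations at z=0).
Subtracting the YBH sphere from RID and LON: z² cancels, leaving linear equations in x and y:
110.0 x + 110.6 y = -2456.73
8.8 x + 210.0 y = -5205.43
Solving: x ≈ 2.703, y ≈ -24.901 km (keep extra digits for the depth step; rounded: 2.7, -24.9).
Then from the YBH sphere: z² = 60.08² − (x + 32.4)² − (y + 58.0)² with x = 2.703, y = -24.901, so z ≈ 35.803 ≈ 35.8 km.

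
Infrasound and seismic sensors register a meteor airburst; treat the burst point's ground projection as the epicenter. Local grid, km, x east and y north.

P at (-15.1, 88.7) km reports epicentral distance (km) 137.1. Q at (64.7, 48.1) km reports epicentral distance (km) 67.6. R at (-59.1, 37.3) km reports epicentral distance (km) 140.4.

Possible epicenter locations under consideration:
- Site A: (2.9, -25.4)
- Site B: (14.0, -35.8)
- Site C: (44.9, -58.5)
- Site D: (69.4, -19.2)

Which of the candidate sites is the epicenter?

Site D

For each candidate, compare |candidate − station| to the reported distance:
Site A: residuals P 21.6, Q 28.4, R 52.2 → max 52.2 km
Site B: residuals P 9.2, Q 30.4, R 37.0 → max 37.0 km
Site C: residuals P 21.9, Q 40.8, R 1.0 → max 40.8 km
Site D: residuals P 0.1, Q 0.1, R 0.0 → max 0.1 km
Only Site D has all residuals ≈ 0.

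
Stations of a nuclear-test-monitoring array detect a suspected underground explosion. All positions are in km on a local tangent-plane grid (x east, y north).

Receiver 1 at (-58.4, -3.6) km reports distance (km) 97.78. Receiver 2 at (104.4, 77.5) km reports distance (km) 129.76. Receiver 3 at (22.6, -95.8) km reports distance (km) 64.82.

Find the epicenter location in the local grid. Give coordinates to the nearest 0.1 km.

Circle about each station: (x + 58.4)² + (y + 3.6)² = 97.78²; (x − 104.4)² + (y − 77.5)² = 129.76²; (x − 22.6)² + (y + 95.8)² = 64.82².
Subtracting pairs of circle equations eliminates x²+y² and gives linear equations (the radical axes):
325.6 x + 162.2 y = 6205.36
162.0 x − 184.4 y = 11624.18
Solving the 2×2 system: x ≈ 35.1, y ≈ -32.2 km.

x ≈ 35.1 km, y ≈ -32.2 km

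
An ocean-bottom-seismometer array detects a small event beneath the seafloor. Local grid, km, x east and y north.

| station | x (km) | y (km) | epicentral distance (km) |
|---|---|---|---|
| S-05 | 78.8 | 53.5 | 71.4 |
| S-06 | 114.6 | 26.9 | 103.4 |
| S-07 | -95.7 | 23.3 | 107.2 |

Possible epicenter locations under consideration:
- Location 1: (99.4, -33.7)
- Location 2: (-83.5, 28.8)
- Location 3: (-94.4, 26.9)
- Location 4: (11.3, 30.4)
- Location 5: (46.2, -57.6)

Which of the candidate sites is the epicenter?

Location 4

For each candidate, compare |candidate − station| to the reported distance:
Location 1: residuals S-05 18.2, S-06 40.9, S-07 96.1 → max 96.1 km
Location 2: residuals S-05 92.8, S-06 94.7, S-07 93.8 → max 94.7 km
Location 3: residuals S-05 103.8, S-06 105.6, S-07 103.4 → max 105.6 km
Location 4: residuals S-05 0.1, S-06 0.0, S-07 0.0 → max 0.1 km
Location 5: residuals S-05 44.4, S-06 5.3, S-07 56.1 → max 56.1 km
Only Location 4 has all residuals ≈ 0.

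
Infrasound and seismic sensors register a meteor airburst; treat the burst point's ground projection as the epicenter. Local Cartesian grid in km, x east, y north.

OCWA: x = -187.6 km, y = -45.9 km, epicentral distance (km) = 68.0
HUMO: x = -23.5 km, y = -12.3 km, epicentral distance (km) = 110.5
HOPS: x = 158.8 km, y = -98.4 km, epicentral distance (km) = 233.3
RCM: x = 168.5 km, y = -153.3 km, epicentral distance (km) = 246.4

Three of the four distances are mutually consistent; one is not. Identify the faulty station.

Solve using three stations at a time. Using HUMO, HOPS, RCM (subtract circle equations pairwise → linear system) gives (x, y) ≈ (-74.3, -110.7).
Distances from that point to each station vs reported:
  OCWA: calculated 130.5 vs reported 68.0 → residual 62.5 km
  HUMO: calculated 110.7 vs reported 110.5 → residual 0.2 km
  HOPS: calculated 233.4 vs reported 233.3 → residual 0.1 km
  RCM: calculated 246.5 vs reported 246.4 → residual 0.1 km
HUMO, HOPS, RCM are mutually consistent (residuals ≈ 0); OCWA is off by 62.5 km.

OCWA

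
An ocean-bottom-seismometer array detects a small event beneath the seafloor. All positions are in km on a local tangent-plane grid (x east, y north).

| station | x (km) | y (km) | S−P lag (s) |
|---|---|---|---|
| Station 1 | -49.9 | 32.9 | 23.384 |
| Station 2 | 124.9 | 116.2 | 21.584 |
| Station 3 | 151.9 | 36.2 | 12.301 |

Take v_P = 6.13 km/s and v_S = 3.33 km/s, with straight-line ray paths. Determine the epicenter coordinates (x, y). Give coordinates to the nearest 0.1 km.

Distance from S−P lag: d = Δt · v_P v_S / (v_P − v_S) = Δt · (6.13·3.33)/(6.13−3.33) ≈ 7.2903·Δt.
So d_Station 1 = 170.48, d_Station 2 = 157.35, d_Station 3 = 89.68 km.
Circle about each station: (x + 49.9)² + (y − 32.9)² = 170.48²; (x − 124.9)² + (y − 116.2)² = 157.35²; (x − 151.9)² + (y − 36.2)² = 89.68².
Subtracting the Station 1 equation from the Station 2 and Station 3 equations removes the quadratic terms:
349.6 x + 166.6 y = 29834.44
403.6 x + 6.6 y = 41832.56
Solving the 2×2 system: x ≈ 104.3, y ≈ -39.8 km.

104.3 km east, -39.8 km north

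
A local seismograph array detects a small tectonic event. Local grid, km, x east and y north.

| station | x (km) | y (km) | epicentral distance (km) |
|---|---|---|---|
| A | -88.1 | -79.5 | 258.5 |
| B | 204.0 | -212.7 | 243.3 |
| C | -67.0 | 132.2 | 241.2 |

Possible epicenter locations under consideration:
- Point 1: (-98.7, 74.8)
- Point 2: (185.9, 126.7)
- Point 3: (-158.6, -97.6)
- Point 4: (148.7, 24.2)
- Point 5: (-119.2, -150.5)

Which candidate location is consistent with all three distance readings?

Point 4

For each candidate, compare |candidate − station| to the reported distance:
Point 1: residuals A 103.8, B 174.2, C 175.6 → max 175.6 km
Point 2: residuals A 84.4, B 96.6, C 11.8 → max 96.6 km
Point 3: residuals A 185.7, B 137.1, C 6.2 → max 185.7 km
Point 4: residuals A 0.0, B 0.0, C 0.0 → max 0.0 km
Point 5: residuals A 181.0, B 85.8, C 46.3 → max 181.0 km
Only Point 4 has all residuals ≈ 0.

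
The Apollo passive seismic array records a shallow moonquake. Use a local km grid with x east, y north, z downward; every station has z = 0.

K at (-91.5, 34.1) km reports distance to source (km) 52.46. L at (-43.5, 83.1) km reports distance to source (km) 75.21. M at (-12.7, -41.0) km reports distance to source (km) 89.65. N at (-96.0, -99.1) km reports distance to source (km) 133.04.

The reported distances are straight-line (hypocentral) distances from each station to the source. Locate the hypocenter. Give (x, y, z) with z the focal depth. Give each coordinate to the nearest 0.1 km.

(-60.9, 22.5, 41.0)

Each station gives a sphere (x−x_i)² + (y−y_i)² + z² = d_i² (stations at z=0).
Subtracting the K sphere from L and M: z² cancels, leaving linear equations in x and y:
96.0 x + 98.0 y = -3641.69
157.6 x − 150.2 y = -12977.84
Solving: x ≈ -60.903, y ≈ 22.500 km (keep extra digits for the depth step; rounded: -60.9, 22.5).
Then from the K sphere: z² = 52.46² − (x + 91.5)² − (y − 34.1)² with x = -60.903, y = 22.500, so z ≈ 41.004 ≈ 41.0 km.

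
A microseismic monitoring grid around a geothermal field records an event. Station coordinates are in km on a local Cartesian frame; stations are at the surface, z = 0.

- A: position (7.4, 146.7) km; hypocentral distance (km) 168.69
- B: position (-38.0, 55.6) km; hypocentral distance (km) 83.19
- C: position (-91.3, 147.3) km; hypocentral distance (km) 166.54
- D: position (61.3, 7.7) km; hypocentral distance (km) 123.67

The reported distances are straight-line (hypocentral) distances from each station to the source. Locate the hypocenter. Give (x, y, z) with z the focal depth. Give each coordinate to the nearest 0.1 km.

Each station gives a sphere (x−x_i)² + (y−y_i)² + z² = d_i² (stations at z=0).
Subtracting the A sphere from B and C: z² cancels, leaving linear equations in x and y:
-90.8 x − 182.2 y = 4495.45
-197.4 x + 1.2 y = 9178.07
Solving: x ≈ -46.504, y ≈ -1.498 km (keep extra digits for the depth step; rounded: -46.5, -1.5).
Then from the A sphere: z² = 168.69² − (x − 7.4)² − (y − 146.7)² with x = -46.504, y = -1.498, so z ≈ 59.900 ≈ 59.9 km.
Check against D (with the unrounded solution): distance 123.67 ≈ 123.67 km. ✓

(-46.5, -1.5, 59.9)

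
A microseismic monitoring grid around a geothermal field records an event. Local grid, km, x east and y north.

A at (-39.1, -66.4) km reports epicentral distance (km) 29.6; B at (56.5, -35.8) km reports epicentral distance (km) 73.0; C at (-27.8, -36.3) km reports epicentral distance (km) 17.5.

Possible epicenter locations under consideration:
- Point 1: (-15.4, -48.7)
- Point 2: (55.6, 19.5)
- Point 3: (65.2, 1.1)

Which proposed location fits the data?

For each candidate, compare |candidate − station| to the reported distance:
Point 1: residuals A 0.0, B 0.0, C 0.0 → max 0.0 km
Point 2: residuals A 98.3, B 17.7, C 82.8 → max 98.3 km
Point 3: residuals A 94.6, B 35.1, C 82.7 → max 94.6 km
Only Point 1 has all residuals ≈ 0.

Point 1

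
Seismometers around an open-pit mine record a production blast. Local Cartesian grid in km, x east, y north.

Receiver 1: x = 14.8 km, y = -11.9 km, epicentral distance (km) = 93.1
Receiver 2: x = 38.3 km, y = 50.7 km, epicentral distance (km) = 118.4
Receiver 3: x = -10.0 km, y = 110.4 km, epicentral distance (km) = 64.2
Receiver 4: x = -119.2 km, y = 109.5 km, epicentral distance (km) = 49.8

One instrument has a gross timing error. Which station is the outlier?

Solve using three stations at a time. Using Receiver 2, Receiver 3, Receiver 4 (subtract circle equations pairwise → linear system) gives (x, y) ≈ (-72.0, 93.8).
Distances from that point to each station vs reported:
  Receiver 1: calculated 136.7 vs reported 93.1 → residual 43.6 km
  Receiver 2: calculated 118.4 vs reported 118.4 → residual 0.0 km
  Receiver 3: calculated 64.2 vs reported 64.2 → residual 0.0 km
  Receiver 4: calculated 49.8 vs reported 49.8 → residual 0.0 km
Receiver 2, Receiver 3, Receiver 4 are mutually consistent (residuals ≈ 0); Receiver 1 is off by 43.6 km.

Receiver 1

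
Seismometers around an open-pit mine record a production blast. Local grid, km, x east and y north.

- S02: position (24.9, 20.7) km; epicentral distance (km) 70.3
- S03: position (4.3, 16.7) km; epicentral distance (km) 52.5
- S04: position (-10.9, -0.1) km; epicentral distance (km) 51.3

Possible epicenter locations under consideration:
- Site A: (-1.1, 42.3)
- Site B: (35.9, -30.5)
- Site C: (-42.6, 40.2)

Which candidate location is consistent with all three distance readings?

For each candidate, compare |candidate − station| to the reported distance:
Site A: residuals S02 36.5, S03 26.3, S04 7.8 → max 36.5 km
Site B: residuals S02 17.9, S03 4.3, S04 4.5 → max 17.9 km
Site C: residuals S02 0.0, S03 0.0, S04 0.0 → max 0.0 km
Only Site C has all residuals ≈ 0.

Site C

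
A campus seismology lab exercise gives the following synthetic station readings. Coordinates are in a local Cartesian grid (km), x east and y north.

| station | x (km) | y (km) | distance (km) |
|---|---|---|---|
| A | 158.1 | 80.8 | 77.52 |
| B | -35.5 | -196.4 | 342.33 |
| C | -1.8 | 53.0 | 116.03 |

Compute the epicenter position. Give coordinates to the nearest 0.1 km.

Circle about each station: (x − 158.1)² + (y − 80.8)² = 77.52²; (x + 35.5)² + (y + 196.4)² = 342.33²; (x + 1.8)² + (y − 53.0)² = 116.03².
Subtracting the A equation from the B and C equations removes the quadratic terms:
-387.2 x − 554.4 y = -102871.52
-319.8 x − 55.6 y = -36165.62
Solving the 2×2 system: x ≈ 92.0, y ≈ 121.3 km.

(92.0, 121.3)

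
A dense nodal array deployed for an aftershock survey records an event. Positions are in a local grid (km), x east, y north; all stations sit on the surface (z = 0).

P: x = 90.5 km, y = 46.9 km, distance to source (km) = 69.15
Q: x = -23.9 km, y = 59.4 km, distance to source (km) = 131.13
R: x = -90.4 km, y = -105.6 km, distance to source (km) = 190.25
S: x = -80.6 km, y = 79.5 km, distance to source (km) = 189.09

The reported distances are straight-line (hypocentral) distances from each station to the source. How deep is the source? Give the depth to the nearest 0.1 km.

10.2 km

Each station gives a sphere (x−x_i)² + (y−y_i)² + z² = d_i² (stations at z=0).
Subtracting the P sphere from Q and R: z² cancels, leaving linear equations in x and y:
-228.8 x + 25.0 y = -18703.64
-361.8 x − 305.0 y = -22479.68
Solving: x ≈ 79.496, y ≈ -20.597 km (keep extra digits for the depth step; rounded: 79.5, -20.6).
Then from the P sphere: z² = 69.15² − (x − 90.5)² − (y − 46.9)² with x = 79.496, y = -20.597, so z ≈ 10.237 ≈ 10.2 km.
Check against S (with the unrounded solution): distance 189.09 ≈ 189.09 km. ✓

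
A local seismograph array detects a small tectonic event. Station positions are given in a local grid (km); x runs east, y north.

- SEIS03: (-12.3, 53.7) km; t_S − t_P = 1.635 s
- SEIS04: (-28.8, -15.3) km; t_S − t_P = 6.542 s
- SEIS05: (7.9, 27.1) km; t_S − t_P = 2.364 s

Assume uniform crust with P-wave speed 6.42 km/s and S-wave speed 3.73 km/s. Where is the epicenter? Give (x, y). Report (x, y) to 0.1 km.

-9.1 km east, 39.5 km north

Distance from S−P lag: d = Δt · v_P v_S / (v_P − v_S) = Δt · (6.42·3.73)/(6.42−3.73) ≈ 8.9021·Δt.
So d_SEIS03 = 14.55, d_SEIS04 = 58.24, d_SEIS05 = 21.04 km.
Circle about each station: (x + 12.3)² + (y − 53.7)² = 14.55²; (x + 28.8)² + (y + 15.3)² = 58.24²; (x − 7.9)² + (y − 27.1)² = 21.04².
Subtracting the SEIS03 equation from the SEIS04 and SEIS05 equations removes the quadratic terms:
-33.0 x − 138.0 y = -5151.65
40.4 x − 53.2 y = -2469.14
Solving the 2×2 system: x ≈ -9.1, y ≈ 39.5 km.
Check against SEIS03 (with the unrounded x, y): √((x + 12.3)²+(y − 53.7)²) = 14.55 ≈ 14.55 km. ✓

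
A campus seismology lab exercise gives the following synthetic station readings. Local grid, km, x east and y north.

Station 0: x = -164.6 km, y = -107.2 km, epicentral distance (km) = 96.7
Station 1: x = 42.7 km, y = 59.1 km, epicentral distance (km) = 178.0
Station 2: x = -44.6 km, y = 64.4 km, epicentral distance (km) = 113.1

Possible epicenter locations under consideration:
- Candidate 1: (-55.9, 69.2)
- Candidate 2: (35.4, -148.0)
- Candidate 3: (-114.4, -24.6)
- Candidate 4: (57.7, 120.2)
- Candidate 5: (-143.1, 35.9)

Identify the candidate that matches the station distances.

Candidate 3

For each candidate, compare |candidate − station| to the reported distance:
Candidate 1: residuals Station 0 110.5, Station 1 78.9, Station 2 100.8 → max 110.5 km
Candidate 2: residuals Station 0 107.4, Station 1 29.2, Station 2 113.9 → max 113.9 km
Candidate 3: residuals Station 0 0.0, Station 1 0.0, Station 2 0.0 → max 0.0 km
Candidate 4: residuals Station 0 221.3, Station 1 115.1, Station 2 3.4 → max 221.3 km
Candidate 5: residuals Station 0 48.0, Station 1 9.2, Station 2 10.6 → max 48.0 km
Only Candidate 3 has all residuals ≈ 0.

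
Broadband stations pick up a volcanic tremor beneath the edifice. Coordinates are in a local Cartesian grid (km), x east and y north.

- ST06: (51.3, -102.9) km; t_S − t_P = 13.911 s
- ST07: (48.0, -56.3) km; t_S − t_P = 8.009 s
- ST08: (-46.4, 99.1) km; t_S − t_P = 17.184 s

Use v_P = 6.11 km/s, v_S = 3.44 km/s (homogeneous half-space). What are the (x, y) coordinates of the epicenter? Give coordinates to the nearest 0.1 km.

Distance from S−P lag: d = Δt · v_P v_S / (v_P − v_S) = Δt · (6.11·3.44)/(6.11−3.44) ≈ 7.8721·Δt.
So d_ST06 = 109.51, d_ST07 = 63.05, d_ST08 = 135.27 km.
Circle about each station: (x − 51.3)² + (y + 102.9)² = 109.51²; (x − 48.0)² + (y + 56.3)² = 63.05²; (x + 46.4)² + (y − 99.1)² = 135.27².
Subtracting pairs of circle equations eliminates x²+y² and gives linear equations (the radical axes):
-6.6 x + 93.2 y = 270.73
-195.4 x + 404.0 y = -7551.86
Solving the 2×2 system: x ≈ 52.3, y ≈ 6.6 km.

(52.3, 6.6)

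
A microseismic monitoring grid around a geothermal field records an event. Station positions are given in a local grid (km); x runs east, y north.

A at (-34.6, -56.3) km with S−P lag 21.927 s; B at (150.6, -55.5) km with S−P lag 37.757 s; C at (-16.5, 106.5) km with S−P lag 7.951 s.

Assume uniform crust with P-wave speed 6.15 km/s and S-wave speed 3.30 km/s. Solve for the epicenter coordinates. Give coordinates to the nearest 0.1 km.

-72.0 km east, 95.3 km north

Distance from S−P lag: d = Δt · v_P v_S / (v_P − v_S) = Δt · (6.15·3.30)/(6.15−3.30) ≈ 7.1211·Δt.
So d_A = 156.14, d_B = 268.87, d_C = 56.62 km.
Circle about each station: (x + 34.6)² + (y + 56.3)² = 156.14²; (x − 150.6)² + (y + 55.5)² = 268.87²; (x + 16.5)² + (y − 106.5)² = 56.62².
Subtracting the A equation from the B and C equations removes the quadratic terms:
370.4 x + 1.6 y = -26517.62
36.2 x + 325.6 y = 28421.53
Solving the 2×2 system: x ≈ -72.0, y ≈ 95.3 km.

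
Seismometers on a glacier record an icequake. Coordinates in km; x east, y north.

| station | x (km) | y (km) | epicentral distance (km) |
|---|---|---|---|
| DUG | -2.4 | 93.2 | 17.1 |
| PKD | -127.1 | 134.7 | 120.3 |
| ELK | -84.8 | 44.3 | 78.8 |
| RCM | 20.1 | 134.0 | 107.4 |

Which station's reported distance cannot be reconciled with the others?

RCM

Solve using three stations at a time. Using DUG, PKD, ELK (subtract circle equations pairwise → linear system) gives (x, y) ≈ (-17.5, 85.2).
Distances from that point to each station vs reported:
  DUG: calculated 17.1 vs reported 17.1 → residual 0.0 km
  PKD: calculated 120.3 vs reported 120.3 → residual 0.0 km
  ELK: calculated 78.8 vs reported 78.8 → residual 0.0 km
  RCM: calculated 61.6 vs reported 107.4 → residual 45.8 km
DUG, PKD, ELK are mutually consistent (residuals ≈ 0); RCM is off by 45.8 km.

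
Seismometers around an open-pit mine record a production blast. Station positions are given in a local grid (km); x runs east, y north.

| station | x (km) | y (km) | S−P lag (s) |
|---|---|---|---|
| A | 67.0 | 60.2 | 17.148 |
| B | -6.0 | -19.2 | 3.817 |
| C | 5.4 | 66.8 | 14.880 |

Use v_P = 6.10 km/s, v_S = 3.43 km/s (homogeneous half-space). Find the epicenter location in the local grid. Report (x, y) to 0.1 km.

Distance from S−P lag: d = Δt · v_P v_S / (v_P − v_S) = Δt · (6.10·3.43)/(6.10−3.43) ≈ 7.8363·Δt.
So d_A = 134.38, d_B = 29.91, d_C = 116.60 km.
Circle about each station: (x − 67.0)² + (y − 60.2)² = 134.38²; (x + 6.0)² + (y + 19.2)² = 29.91²; (x − 5.4)² + (y − 66.8)² = 116.60².
Subtracting the A equation from the B and C equations removes the quadratic terms:
-146.0 x − 158.8 y = 9454.98
-123.2 x + 13.2 y = 840.78
Solving the 2×2 system: x ≈ -12.0, y ≈ -48.5 km.

-12.0 km east, -48.5 km north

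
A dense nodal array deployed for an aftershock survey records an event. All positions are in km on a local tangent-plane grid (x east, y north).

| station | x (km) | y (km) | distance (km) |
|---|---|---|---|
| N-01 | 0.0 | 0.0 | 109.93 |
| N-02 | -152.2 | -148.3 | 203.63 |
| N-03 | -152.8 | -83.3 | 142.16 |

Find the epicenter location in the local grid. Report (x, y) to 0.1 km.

x ≈ -98.8 km, y ≈ 48.2 km

Circle about each station: x² + y² = 109.93²; (x + 152.2)² + (y + 148.3)² = 203.63²; (x + 152.8)² + (y + 83.3)² = 142.16².
Subtracting pairs of circle equations eliminates x²+y² and gives linear equations (the radical axes):
-304.4 x − 296.6 y = 15777.16
-305.6 x − 166.6 y = 22161.87
Solving the 2×2 system: x ≈ -98.8, y ≈ 48.2 km.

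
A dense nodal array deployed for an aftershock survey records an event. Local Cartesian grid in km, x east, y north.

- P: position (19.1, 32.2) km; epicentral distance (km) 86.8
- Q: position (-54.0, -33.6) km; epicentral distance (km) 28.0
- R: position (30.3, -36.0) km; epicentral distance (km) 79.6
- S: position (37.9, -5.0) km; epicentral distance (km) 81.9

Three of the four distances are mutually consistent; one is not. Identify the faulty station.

Solve using three stations at a time. Using Q, R, S (subtract circle equations pairwise → linear system) gives (x, y) ≈ (-44.0, -7.3).
Distances from that point to each station vs reported:
  P: calculated 74.5 vs reported 86.8 → residual 12.3 km
  Q: calculated 28.1 vs reported 28.0 → residual 0.1 km
  R: calculated 79.6 vs reported 79.6 → residual 0.0 km
  S: calculated 81.9 vs reported 81.9 → residual 0.0 km
Q, R, S are mutually consistent (residuals ≈ 0); P is off by 12.3 km.

P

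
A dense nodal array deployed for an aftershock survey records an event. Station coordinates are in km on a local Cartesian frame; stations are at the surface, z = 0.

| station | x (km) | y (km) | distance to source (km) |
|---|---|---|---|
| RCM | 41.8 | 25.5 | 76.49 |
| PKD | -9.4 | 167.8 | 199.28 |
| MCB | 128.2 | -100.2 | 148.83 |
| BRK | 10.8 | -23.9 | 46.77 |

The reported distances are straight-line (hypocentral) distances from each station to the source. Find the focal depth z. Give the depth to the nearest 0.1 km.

46.7 km

Each station gives a sphere (x−x_i)² + (y−y_i)² + z² = d_i² (stations at z=0).
Subtracting the RCM sphere from PKD and MCB: z² cancels, leaving linear equations in x and y:
-102.4 x + 284.6 y = -8014.09
172.8 x − 251.4 y = 7778.14
Solving: x ≈ 8.488, y ≈ -25.105 km (keep extra digits for the depth step; rounded: 8.5, -25.1).
Then from the RCM sphere: z² = 76.49² − (x − 41.8)² − (y − 25.5)² with x = 8.488, y = -25.105, so z ≈ 46.692 ≈ 46.7 km.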